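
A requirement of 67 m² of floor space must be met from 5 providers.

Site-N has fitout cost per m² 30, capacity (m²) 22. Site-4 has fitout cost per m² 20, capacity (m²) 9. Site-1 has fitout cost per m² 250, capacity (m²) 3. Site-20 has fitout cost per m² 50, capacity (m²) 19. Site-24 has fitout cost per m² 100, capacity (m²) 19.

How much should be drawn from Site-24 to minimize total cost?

17

Cheapest first:
Site-4 at 20: take all 9 m² → 58 still needed.
Site-N (30): use full 22 → 36 m² to go.
Site-20 (50): use full 19 → 17 m² to go.
Site-24 (100): take the remaining 17 → done.
Site-1: unused.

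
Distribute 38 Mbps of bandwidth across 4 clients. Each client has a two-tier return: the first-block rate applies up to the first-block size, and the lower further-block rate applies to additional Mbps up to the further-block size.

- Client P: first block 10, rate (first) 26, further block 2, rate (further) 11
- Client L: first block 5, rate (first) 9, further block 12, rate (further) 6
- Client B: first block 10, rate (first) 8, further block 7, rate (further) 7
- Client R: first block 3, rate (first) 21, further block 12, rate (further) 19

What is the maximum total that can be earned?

666

Rank every tier by rate: Client P/T1 26 > Client R/T1 21 > Client R/T2 19 > Client P/T2 11 > Client L/T1 9 > Client B/T1 8 > Client B/T2 7 > Client L/T2 6.
Fill Client P T1 block (10 at 26) — 28 left.
Client R T1 at 21: fill all 3 — 25 left.
Client R/T2 (19): +12 — 13 left.
Fill Client P T2 block (2 at 11) — 11 left.
Client L/T1 (9): +5 — 6 left.
Client B T1 at 8: only 6 left, fill 6.
Total = 26×10 + 21×3 + 19×12 + 11×2 + 9×5 + 8×6 = 666.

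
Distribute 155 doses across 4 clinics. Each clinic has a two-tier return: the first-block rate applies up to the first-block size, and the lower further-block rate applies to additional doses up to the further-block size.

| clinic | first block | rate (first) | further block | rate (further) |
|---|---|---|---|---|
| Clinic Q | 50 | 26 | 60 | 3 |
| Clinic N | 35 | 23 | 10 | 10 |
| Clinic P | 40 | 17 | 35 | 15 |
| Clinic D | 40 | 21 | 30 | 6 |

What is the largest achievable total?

Rank every tier by rate: Clinic Q/tier1 26 > Clinic N/tier1 23 > Clinic D/tier1 21 > Clinic P/tier1 17 > Clinic P/tier2 15 > Clinic N/tier2 10 > Clinic D/tier2 6 > Clinic Q/tier2 3.
Clinic Q/tier1 (26): +50 — 105 left.
Clinic N/tier1 (23): +35 — 70 left.
Clinic D/tier1 (21): +40 — 30 left.
Clinic P/tier1: +30 of 40 at 17; pool empty.
Total = 26×50 + 23×35 + 21×40 + 17×30 = 3455.

3455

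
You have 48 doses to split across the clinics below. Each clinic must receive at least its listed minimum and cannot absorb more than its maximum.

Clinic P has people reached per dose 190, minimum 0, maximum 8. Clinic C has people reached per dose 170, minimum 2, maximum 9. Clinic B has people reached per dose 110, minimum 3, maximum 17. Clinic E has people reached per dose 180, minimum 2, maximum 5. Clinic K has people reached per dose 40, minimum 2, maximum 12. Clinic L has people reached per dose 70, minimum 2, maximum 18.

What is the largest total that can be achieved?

6390

Meeting every minimum uses 0+2+3+2+2+2 = 11 doses, leaving 37.
Order the clinics by people reached per dose: Clinic P 190 > Clinic E 180 > Clinic C 170 > Clinic B 110 > Clinic L 70 > Clinic K 40.
Clinic P takes 8 more to reach its cap of 8 → 29 left.
Give Clinic E 3 more to hit its cap of 5 → 26 left.
Give Clinic C 7 more to hit its cap of 9 → 19 left.
Clinic B takes 14 more to reach its cap of 17 → 5 left.
Clinic L: +5 (room for 16) → 7. Pool exhausted.
Total = 190×8 + 170×9 + 110×17 + 180×5 + 40×2 + 70×7 = 6390.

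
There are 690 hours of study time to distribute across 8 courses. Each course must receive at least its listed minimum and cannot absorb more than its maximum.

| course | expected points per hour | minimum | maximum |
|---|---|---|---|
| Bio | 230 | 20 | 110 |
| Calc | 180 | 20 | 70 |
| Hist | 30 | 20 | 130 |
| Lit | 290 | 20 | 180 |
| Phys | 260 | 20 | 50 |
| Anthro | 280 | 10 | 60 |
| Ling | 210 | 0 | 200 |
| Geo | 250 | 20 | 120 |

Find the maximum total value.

Meeting every minimum uses 20+20+20+20+20+10+0+20 = 130 hours, leaving 560.
Highest expected points per hour first: Lit 290 > Anthro 280 > Phys 260 > Geo 250 > Bio 230 > Ling 210 > Calc 180 > Hist 30.
Lit: +160 to 180 (cap) → 400 left.
Anthro takes 50 more to reach its cap of 60 → 350 left.
Give Phys 30 more to hit its cap of 50 → 320 left.
Geo: +100 to 120 (cap) → 220 left.
Bio takes 90 more to reach its cap of 110 → 130 left.
Ling: +130 (room for 200) → 130. Pool exhausted.
Total = 230×110 + 180×20 + 30×20 + 290×180 + 260×50 + 280×60 + 210×130 + 250×120 = 168800.

168800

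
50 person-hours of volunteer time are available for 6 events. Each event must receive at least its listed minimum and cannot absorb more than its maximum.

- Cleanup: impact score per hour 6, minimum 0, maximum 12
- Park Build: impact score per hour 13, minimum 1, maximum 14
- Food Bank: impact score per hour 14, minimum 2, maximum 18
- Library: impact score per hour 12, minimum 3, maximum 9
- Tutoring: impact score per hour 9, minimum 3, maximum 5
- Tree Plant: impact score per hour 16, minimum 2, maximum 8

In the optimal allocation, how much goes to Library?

Meeting every minimum uses 0+1+2+3+3+2 = 11 person-hours, leaving 39.
Order the events by impact score per hour: Tree Plant 16 > Food Bank 14 > Park Build 13 > Library 12 > Tutoring 9 > Cleanup 6.
Tree Plant takes 6 more to reach its cap of 8 — 33 left.
Food Bank takes 16 more to reach its cap of 18 — 17 left.
Give Park Build 13 more to hit its cap of 14 — 4 left.
Library: +4 (room for 6) → 7. Pool exhausted.

7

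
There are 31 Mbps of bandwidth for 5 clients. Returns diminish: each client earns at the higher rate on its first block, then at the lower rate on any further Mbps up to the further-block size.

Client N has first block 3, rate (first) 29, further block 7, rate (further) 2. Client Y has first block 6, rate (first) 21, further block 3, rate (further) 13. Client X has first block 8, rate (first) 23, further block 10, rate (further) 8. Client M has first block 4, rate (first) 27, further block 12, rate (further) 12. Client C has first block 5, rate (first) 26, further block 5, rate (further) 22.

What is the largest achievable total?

745

Rank every tier by rate: Client N/T1 29 > Client M/T1 27 > Client C/T1 26 > Client X/T1 23 > Client C/T2 22 > Client Y/T1 21 > Client Y/T2 13 > Client M/T2 12 > Client X/T2 8 > Client N/T2 2.
Fill Client N T1 block (3 at 29) — 28 left.
Client M T1 at 27: fill all 4 — 24 left.
Client C/T1 (26): +5 — 19 left.
Fill Client X T1 block (8 at 23) — 11 left.
Client C T2 at 22: fill all 5 — 6 left.
Fill Client Y T1 block (6 at 21) — 0 left.
Total = 29×3 + 27×4 + 26×5 + 23×8 + 22×5 + 21×6 = 745.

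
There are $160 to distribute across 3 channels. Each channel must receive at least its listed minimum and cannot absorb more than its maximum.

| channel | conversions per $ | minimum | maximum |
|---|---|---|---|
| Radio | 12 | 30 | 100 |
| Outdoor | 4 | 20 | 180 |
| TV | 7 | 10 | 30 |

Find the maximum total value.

1530

Meeting every minimum uses 30+20+10 = 60 $, leaving 100.
Rank by conversions per $: Radio 12 > TV 7 > Outdoor 4.
Radio takes 70 more to reach its cap of 100 — 30 left.
TV takes 20 more to reach its cap of 30 — 10 left.
Only 10 left; Outdoor takes them to reach 30.
Total = 12×100 + 4×30 + 7×30 = 1530.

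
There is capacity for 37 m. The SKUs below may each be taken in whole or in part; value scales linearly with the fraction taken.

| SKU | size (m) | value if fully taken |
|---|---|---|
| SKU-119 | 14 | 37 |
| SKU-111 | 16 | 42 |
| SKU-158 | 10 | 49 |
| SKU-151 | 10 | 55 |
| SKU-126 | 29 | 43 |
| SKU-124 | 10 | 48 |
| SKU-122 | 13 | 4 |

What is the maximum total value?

Sort by value density: SKU-151 55/10≈5.5, SKU-158 49/10≈4.9, SKU-124 48/10≈4.8, SKU-119 37/14≈2.64, SKU-111 42/16≈2.62, SKU-126 43/29≈1.48, SKU-122 4/13≈0.308.
All 10 m of SKU-151 fit (value 55) ; 27 remain.
Take all of SKU-158 (10 m, value 49) ; 17 m left.
All 10 m of SKU-124 fit (value 48) ; 7 remain.
7 m left: a 7/14 share of SKU-119 gives 37×7/14 = 18.5.
Total value = 170.5.

170.5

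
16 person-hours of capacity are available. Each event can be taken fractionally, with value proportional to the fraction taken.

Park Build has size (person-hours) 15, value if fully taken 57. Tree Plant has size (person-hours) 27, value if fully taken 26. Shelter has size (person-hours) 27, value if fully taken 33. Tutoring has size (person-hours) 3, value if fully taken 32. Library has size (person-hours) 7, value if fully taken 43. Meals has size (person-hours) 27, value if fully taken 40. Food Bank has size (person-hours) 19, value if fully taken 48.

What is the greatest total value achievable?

97.8

Best value per unit of size first: Tutoring 32/3≈10.7, Library 43/7≈6.14, Park Build 57/15≈3.8, Food Bank 48/19≈2.53, Meals 40/27≈1.48, Shelter 33/27≈1.22, Tree Plant 26/27≈0.963.
All 3 person-hours of Tutoring fit (value 32) — 13 remain.
Take all of Library (7 person-hours, value 43) — 6 person-hours left.
6 person-hours left: a 6/15 share of Park Build gives 57×6/15 = 22.8.
Total value = 97.8.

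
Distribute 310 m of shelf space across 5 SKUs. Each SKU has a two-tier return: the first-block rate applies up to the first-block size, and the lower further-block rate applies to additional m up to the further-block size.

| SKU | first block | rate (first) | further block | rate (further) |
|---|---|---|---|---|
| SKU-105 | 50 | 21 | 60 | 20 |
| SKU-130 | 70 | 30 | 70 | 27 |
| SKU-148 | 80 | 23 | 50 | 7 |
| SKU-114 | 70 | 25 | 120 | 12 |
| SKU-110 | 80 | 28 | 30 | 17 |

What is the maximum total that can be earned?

Order all 10 blocks by rate: SKU-130/T1 30 > SKU-110/T1 28 > SKU-130/T2 27 > SKU-114/T1 25 > SKU-148/T1 23 > SKU-105/T1 21 > SKU-105/T2 20 > SKU-110/T2 17 > SKU-114/T2 12 > SKU-148/T2 7.
SKU-130 T1 at 30: fill all 70 — 240 left.
SKU-110/T1 (28): +80 — 160 left.
SKU-130/T2 (27): +70 — 90 left.
SKU-114/T1 (25): +70 — 20 left.
20 remain; put them into SKU-148 T1 at 23.
Total = 30×70 + 28×80 + 27×70 + 25×70 + 23×20 = 8440.

8440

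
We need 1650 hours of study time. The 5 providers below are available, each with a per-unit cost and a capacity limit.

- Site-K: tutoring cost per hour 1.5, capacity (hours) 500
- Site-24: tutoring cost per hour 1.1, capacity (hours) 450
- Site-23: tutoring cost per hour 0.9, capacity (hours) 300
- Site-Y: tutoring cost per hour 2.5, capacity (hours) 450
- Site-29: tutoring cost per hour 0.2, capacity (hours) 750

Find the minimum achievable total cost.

Fill from the cheapest provider first.
Take 750 from Site-29 at 0.2 → need 900 more.
Site-23 (0.9): use full 300 → 600 hours to go.
Site-24 at 1.1: take all 450 hours → 150 still needed.
Take 150 from Site-K at 1.5 to finish.
Site-Y: unused.
Cost = 750×0.2 + 300×0.9 + 450×1.1 + 150×1.5 = 1140.

1140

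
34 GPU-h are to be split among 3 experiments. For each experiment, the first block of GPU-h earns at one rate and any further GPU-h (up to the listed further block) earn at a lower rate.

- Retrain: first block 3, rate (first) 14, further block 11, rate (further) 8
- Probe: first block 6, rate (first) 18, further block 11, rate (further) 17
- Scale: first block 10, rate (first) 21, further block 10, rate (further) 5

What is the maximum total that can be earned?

579

Order all 6 blocks by rate: Scale/first 21 > Probe/first 18 > Probe/second 17 > Retrain/first 14 > Retrain/second 8 > Scale/second 5.
Fill Scale first block (10 at 21) ; 24 left.
Probe first at 18: fill all 6 ; 18 left.
Probe second at 17: fill all 11 ; 7 left.
Fill Retrain first block (3 at 14) ; 4 left.
Retrain/second: +4 of 11 at 8; pool empty.
Total = 21×10 + 18×6 + 17×11 + 14×3 + 8×4 = 579.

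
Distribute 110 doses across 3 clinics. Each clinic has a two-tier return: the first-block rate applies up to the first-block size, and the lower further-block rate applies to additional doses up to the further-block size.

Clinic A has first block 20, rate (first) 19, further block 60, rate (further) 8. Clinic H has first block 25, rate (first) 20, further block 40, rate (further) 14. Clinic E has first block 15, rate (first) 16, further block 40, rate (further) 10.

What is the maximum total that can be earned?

Treat each block as its own option and order by rate: Clinic H/T1 20 > Clinic A/T1 19 > Clinic E/T1 16 > Clinic H/T2 14 > Clinic E/T2 10 > Clinic A/T2 8.
Fill Clinic H T1 block (25 at 20) ; 85 left.
Clinic A T1 at 19: fill all 20 ; 65 left.
Fill Clinic E T1 block (15 at 16) ; 50 left.
Clinic H T2 at 14: fill all 40 ; 10 left.
Clinic E/T2: +10 of 40 at 10; pool empty.
Total = 20×25 + 19×20 + 16×15 + 14×40 + 10×10 = 1780.

1780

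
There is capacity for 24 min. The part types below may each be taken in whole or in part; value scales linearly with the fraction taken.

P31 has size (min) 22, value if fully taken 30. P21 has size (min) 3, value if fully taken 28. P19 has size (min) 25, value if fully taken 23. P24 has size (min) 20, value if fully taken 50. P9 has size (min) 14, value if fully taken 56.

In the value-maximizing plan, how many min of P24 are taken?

Best value per unit of size first: P21 28/3≈9.33, P9 56/14≈4, P24 50/20≈2.5, P31 30/22≈1.36, P19 23/25≈0.92.
P21: take in full, 3 min for value 28 → 21 left.
All 14 min of P9 fit (value 56) → 7 remain.
7 min left: a 7/20 share of P24 gives 50×7/20 = 17.5.

7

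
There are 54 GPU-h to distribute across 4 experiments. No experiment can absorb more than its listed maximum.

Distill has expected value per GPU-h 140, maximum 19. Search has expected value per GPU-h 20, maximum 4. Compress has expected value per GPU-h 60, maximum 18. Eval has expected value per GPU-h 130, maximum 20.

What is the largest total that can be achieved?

Highest expected value per GPU-h first: Distill 140 > Eval 130 > Compress 60 > Search 20.
Distill takes 19 to reach its cap of 19 — 35 left.
Eval takes 20 to reach its cap of 20 — 15 left.
Only 15 left; Compress takes them to reach 15.
Total = 140×19 + 60×15 + 130×20 = 6160.

6160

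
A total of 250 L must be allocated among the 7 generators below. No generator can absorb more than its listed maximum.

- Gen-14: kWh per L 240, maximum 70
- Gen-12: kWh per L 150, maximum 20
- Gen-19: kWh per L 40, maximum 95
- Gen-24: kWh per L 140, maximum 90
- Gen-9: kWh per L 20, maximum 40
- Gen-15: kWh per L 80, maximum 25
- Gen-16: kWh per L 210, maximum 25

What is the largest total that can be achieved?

Order the generators by kWh per L: Gen-14 240 > Gen-16 210 > Gen-12 150 > Gen-24 140 > Gen-15 80 > Gen-19 40 > Gen-9 20.
Gen-14 takes 70 to reach its cap of 70 — 180 left.
Gen-16 takes 25 to reach its cap of 25 — 155 left.
Gen-12 takes 20 to reach its cap of 20 — 135 left.
Gen-24: +90 to 90 (cap) — 45 left.
Give Gen-15 25 to hit its cap of 25 — 20 left.
Gen-19 has room for 95 but only 20 remain, so it gets 20.
Total = 240×70 + 150×20 + 40×20 + 140×90 + 80×25 + 210×25 = 40450.

40450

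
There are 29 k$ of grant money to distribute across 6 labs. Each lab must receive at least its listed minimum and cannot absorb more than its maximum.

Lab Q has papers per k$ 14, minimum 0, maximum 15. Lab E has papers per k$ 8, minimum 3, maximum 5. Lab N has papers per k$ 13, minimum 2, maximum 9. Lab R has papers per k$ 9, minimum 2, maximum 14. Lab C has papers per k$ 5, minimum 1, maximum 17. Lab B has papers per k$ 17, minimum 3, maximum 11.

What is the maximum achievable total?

Meeting every minimum uses 0+3+2+2+1+3 = 11 k$, leaving 18.
Rank by papers per k$: Lab B 17 > Lab Q 14 > Lab N 13 > Lab R 9 > Lab E 8 > Lab C 5.
Give Lab B 8 more to hit its cap of 11 → 10 left.
Lab Q: +10 (room for 15) → 10. Pool exhausted.
Total = 14×10 + 8×3 + 13×2 + 9×2 + 5×1 + 17×11 = 400.

400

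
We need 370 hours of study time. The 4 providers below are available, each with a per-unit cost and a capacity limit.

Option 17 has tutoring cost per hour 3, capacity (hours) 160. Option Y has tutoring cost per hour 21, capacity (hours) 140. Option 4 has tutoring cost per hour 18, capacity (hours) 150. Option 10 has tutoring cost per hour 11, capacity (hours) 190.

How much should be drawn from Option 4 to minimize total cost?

20

Fill from the cheapest provider first.
Option 17 at 3: take all 160 hours — 210 still needed.
Option 10 (11): use full 190 — 20 hours to go.
Take 20 from Option 4 at 18 to finish.
Option Y: unused.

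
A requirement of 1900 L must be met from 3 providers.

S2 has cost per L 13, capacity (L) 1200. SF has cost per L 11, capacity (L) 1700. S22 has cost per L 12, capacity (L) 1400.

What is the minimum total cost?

21100

Fill from the cheapest provider first.
SF (11): use full 1700 ; 200 L to go.
S22 (12): take the remaining 200 ; done.
S2: unused.
Cost = 1700×11 + 200×12 = 21100.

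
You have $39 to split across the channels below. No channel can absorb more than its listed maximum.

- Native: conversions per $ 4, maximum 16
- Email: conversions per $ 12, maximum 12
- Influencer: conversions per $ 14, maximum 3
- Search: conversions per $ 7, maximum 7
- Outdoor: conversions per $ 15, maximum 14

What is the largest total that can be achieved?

457

Rank by conversions per $: Outdoor 15 > Influencer 14 > Email 12 > Search 7 > Native 4.
Give Outdoor 14 to hit its cap of 14 → 25 left.
Influencer takes 3 to reach its cap of 3 → 22 left.
Give Email 12 to hit its cap of 12 → 10 left.
Search: +7 to 7 (cap) → 3 left.
Native has room for 16 but only 3 remain, so it gets 3.
Total = 4×3 + 12×12 + 14×3 + 7×7 + 15×14 = 457.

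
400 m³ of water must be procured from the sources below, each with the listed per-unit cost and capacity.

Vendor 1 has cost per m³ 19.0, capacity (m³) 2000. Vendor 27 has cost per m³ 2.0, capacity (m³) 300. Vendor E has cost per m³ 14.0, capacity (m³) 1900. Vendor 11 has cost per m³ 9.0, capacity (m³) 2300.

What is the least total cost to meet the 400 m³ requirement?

1500

Use sources in increasing cost order.
Take 300 from Vendor 27 at 2.0 ; need 100 more.
Take 100 from Vendor 11 at 9.0 to finish.
Vendor E, Vendor 1: unused.
Cost = 300×2.0 + 100×9.0 = 1500.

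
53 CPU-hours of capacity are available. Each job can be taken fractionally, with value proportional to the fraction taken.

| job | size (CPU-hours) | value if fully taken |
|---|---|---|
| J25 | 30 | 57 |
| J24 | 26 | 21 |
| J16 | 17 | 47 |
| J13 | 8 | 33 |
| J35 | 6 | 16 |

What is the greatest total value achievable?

137.8

Sort by value density: J13 33/8≈4.12, J16 47/17≈2.76, J35 16/6≈2.67, J25 57/30≈1.9, J24 21/26≈0.808.
All 8 CPU-hours of J13 fit (value 33) → 45 remain.
J16: take in full, 17 CPU-hours for value 47 → 28 left.
J35: take in full, 6 CPU-hours for value 16 → 22 left.
22 CPU-hours left: a 22/30 share of J25 gives 57×22/30 = 41.8.
Total value = 137.8.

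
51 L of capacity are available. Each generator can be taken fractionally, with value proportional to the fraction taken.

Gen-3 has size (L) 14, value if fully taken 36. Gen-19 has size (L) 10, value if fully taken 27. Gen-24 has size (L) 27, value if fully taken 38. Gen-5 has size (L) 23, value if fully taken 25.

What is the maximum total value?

101

Best value per unit of size first: Gen-19 27/10≈2.7, Gen-3 36/14≈2.57, Gen-24 38/27≈1.41, Gen-5 25/23≈1.09.
Gen-19: take in full, 10 L for value 27 — 41 left.
Gen-3: take in full, 14 L for value 36 — 27 left.
Take all of Gen-24 (27 L, value 38) — 0 L left.
Total value = 101.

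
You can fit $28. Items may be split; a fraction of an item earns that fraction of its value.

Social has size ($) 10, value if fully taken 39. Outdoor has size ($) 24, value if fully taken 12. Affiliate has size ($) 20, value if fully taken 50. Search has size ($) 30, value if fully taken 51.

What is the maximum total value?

Rank by value-to-size ratio: Social 39/10≈3.9, Affiliate 50/20≈2.5, Search 51/30≈1.7, Outdoor 12/24≈0.5.
Take all of Social (10 $, value 39) ; 18 $ left.
18 $ left: a 18/20 share of Affiliate gives 50×18/20 = 45.
Total value = 84.

84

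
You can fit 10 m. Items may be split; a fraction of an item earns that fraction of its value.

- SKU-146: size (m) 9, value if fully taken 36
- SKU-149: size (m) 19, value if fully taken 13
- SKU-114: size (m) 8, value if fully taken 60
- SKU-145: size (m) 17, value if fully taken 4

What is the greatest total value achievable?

68

Rank by value-to-size ratio: SKU-114 60/8≈7.5, SKU-146 36/9≈4, SKU-149 13/19≈0.684, SKU-145 4/17≈0.235.
All 8 m of SKU-114 fit (value 60) → 2 remain.
Only 2 m remain; take 2/9 of SKU-146 for value 36×2/9 = 8.
Total value = 68.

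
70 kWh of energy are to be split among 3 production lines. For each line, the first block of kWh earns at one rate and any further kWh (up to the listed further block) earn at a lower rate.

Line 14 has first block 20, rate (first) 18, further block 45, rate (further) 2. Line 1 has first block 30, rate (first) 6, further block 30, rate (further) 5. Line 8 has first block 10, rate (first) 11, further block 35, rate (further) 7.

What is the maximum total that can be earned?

745

Order all 6 blocks by rate: Line 14/first 18 > Line 8/first 11 > Line 8/second 7 > Line 1/first 6 > Line 1/second 5 > Line 14/second 2.
Fill Line 14 first block (20 at 18) — 50 left.
Fill Line 8 first block (10 at 11) — 40 left.
Fill Line 8 second block (35 at 7) — 5 left.
Line 1/first: +5 of 30 at 6; pool empty.
Total = 18×20 + 11×10 + 7×35 + 6×5 = 745.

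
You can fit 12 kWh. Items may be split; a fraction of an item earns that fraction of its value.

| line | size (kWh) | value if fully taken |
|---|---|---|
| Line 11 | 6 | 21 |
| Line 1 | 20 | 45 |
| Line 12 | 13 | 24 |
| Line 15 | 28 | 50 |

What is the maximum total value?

34.5

Best value per unit of size first: Line 11 21/6≈3.5, Line 1 45/20≈2.25, Line 12 24/13≈1.85, Line 15 50/28≈1.79.
Line 11: take in full, 6 kWh for value 21 → 6 left.
Fill the last 6 kWh with part of Line 1: 6/20 of it earns 13.5.
Total value = 34.5.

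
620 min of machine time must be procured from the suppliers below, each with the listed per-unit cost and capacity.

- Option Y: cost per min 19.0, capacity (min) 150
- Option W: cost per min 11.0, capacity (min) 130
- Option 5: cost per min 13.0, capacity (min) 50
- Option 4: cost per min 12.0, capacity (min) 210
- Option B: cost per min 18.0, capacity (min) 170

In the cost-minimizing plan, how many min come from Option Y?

Use suppliers in increasing cost order.
Option W (11.0): use full 130 ; 490 min to go.
Option 4 (12.0): use full 210 ; 280 min to go.
Option 5 at 13.0: take all 50 min ; 230 still needed.
Take 170 from Option B at 18.0 ; need 60 more.
Option Y at 19.0: take 60 of its 150 ; requirement met.

60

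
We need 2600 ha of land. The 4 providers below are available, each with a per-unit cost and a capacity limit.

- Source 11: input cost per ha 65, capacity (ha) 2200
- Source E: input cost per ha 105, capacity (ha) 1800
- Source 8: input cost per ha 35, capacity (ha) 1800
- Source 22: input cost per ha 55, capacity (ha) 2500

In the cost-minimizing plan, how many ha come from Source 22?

Use providers in increasing cost order.
Take 1800 from Source 8 at 35 → need 800 more.
Take 800 from Source 22 at 55 to finish.
Source 11, Source E: unused.

800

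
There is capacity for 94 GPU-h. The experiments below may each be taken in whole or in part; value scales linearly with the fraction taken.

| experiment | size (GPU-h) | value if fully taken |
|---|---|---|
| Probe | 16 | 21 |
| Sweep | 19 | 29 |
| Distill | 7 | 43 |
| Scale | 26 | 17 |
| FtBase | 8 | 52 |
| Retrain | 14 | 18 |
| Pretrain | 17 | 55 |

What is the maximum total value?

Rank by value-to-size ratio: FtBase 52/8≈6.5, Distill 43/7≈6.14, Pretrain 55/17≈3.24, Sweep 29/19≈1.53, Probe 21/16≈1.31, Retrain 18/14≈1.29, Scale 17/26≈0.654.
FtBase: take in full, 8 GPU-h for value 52 ; 86 left.
Distill: take in full, 7 GPU-h for value 43 ; 79 left.
Pretrain: take in full, 17 GPU-h for value 55 ; 62 left.
Take all of Sweep (19 GPU-h, value 29) ; 43 GPU-h left.
Probe: take in full, 16 GPU-h for value 21 ; 27 left.
All 14 GPU-h of Retrain fit (value 18) ; 13 remain.
Fill the last 13 GPU-h with part of Scale: 13/26 of it earns 8.5.
Total value = 226.5.

226.5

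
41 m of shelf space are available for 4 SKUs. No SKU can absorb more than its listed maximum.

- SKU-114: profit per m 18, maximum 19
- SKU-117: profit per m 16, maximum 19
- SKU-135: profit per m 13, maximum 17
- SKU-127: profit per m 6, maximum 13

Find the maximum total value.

Order the SKUs by profit per m: SKU-114 18 > SKU-117 16 > SKU-135 13 > SKU-127 6.
SKU-114 takes 19 to reach its cap of 19 ; 22 left.
SKU-117 takes 19 to reach its cap of 19 ; 3 left.
SKU-135 has room for 17 but only 3 remain, so it gets 3.
Total = 18×19 + 16×19 + 13×3 = 685.

685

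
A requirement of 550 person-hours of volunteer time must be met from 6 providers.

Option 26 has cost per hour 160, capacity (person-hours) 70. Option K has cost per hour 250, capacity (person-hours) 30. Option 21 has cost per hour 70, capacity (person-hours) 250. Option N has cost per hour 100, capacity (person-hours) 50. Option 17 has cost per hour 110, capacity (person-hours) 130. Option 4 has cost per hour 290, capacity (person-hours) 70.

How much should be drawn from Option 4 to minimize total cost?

Fill from the cheapest provider first.
Option 21 (70): use full 250 — 300 person-hours to go.
Option N at 100: take all 50 person-hours — 250 still needed.
Option 17 (110): use full 130 — 120 person-hours to go.
Take 70 from Option 26 at 160 — need 50 more.
Take 30 from Option K at 250 — need 20 more.
Option 4 at 290: take 20 of its 70 — requirement met.

20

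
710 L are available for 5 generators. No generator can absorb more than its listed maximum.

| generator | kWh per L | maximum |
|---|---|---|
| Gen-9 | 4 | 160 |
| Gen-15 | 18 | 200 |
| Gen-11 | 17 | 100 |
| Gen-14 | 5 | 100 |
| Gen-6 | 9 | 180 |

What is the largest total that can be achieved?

7940

Rank by kWh per L: Gen-15 18 > Gen-11 17 > Gen-6 9 > Gen-14 5 > Gen-9 4.
Give Gen-15 200 to hit its cap of 200 — 510 left.
Gen-11: +100 to 100 (cap) — 410 left.
Give Gen-6 180 to hit its cap of 180 — 230 left.
Gen-14: +100 to 100 (cap) — 130 left.
Gen-9: +130 (room for 160) → 130. Pool exhausted.
Total = 4×130 + 18×200 + 17×100 + 5×100 + 9×180 = 7940.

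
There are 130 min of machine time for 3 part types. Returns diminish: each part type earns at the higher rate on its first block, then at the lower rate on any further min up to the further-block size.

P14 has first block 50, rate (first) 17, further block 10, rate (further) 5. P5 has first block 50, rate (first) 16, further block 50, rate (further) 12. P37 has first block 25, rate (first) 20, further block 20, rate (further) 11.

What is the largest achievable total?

2210

Treat each block as its own option and order by rate: P37/tier1 20 > P14/tier1 17 > P5/tier1 16 > P5/tier2 12 > P37/tier2 11 > P14/tier2 5.
Fill P37 tier1 block (25 at 20) — 105 left.
Fill P14 tier1 block (50 at 17) — 55 left.
Fill P5 tier1 block (50 at 16) — 5 left.
5 remain; put them into P5 tier2 at 12.
Total = 20×25 + 17×50 + 16×50 + 12×5 = 2210.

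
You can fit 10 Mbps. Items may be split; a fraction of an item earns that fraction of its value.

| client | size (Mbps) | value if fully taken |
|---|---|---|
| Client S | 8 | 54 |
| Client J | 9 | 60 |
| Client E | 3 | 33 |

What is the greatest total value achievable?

80.25

Sort by value density: Client E 33/3≈11, Client S 54/8≈6.75, Client J 60/9≈6.67.
Client E: take in full, 3 Mbps for value 33 → 7 left.
7 Mbps left: a 7/8 share of Client S gives 54×7/8 = 47.25.
Total value = 80.25.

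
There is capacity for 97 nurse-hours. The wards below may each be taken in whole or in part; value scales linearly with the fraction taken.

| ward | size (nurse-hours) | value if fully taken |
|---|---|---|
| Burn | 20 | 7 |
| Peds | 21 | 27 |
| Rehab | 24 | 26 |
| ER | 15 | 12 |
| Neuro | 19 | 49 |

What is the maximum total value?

120.3

Sort by value density: Neuro 49/19≈2.58, Peds 27/21≈1.29, Rehab 26/24≈1.08, ER 12/15≈0.8, Burn 7/20≈0.35.
Neuro: take in full, 19 nurse-hours for value 49 → 78 left.
All 21 nurse-hours of Peds fit (value 27) → 57 remain.
Take all of Rehab (24 nurse-hours, value 26) → 33 nurse-hours left.
Take all of ER (15 nurse-hours, value 12) → 18 nurse-hours left.
Only 18 nurse-hours remain; take 18/20 of Burn for value 7×18/20 = 6.3.
Total value = 120.3.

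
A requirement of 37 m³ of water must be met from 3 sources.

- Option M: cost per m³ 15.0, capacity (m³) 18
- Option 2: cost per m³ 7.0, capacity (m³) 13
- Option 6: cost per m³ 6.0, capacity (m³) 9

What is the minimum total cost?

370

Cheapest first:
Option 6 at 6.0: take all 9 m³ — 28 still needed.
Option 2 at 7.0: take all 13 m³ — 15 still needed.
Take 15 from Option M at 15.0 to finish.
Cost = 9×6.0 + 13×7.0 + 15×15.0 = 370.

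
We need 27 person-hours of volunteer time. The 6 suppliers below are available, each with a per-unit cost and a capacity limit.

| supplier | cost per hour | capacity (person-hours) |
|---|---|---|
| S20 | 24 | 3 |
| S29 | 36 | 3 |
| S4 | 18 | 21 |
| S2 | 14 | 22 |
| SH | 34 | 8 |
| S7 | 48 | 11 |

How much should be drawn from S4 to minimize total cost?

5

Cheapest first:
S2 at 14: take all 22 person-hours ; 5 still needed.
Take 5 from S4 at 18 to finish.
S20, SH, S29, S7: unused.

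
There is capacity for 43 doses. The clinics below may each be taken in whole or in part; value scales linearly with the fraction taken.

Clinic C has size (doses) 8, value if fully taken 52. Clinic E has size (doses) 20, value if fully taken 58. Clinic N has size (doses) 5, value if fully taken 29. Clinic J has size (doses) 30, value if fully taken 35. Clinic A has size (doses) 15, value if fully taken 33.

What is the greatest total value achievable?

Sort by value density: Clinic C 52/8≈6.5, Clinic N 29/5≈5.8, Clinic E 58/20≈2.9, Clinic A 33/15≈2.2, Clinic J 35/30≈1.17.
Clinic C: take in full, 8 doses for value 52 → 35 left.
All 5 doses of Clinic N fit (value 29) → 30 remain.
Clinic E: take in full, 20 doses for value 58 → 10 left.
10 doses left: a 10/15 share of Clinic A gives 33×10/15 = 22.
Total value = 161.

161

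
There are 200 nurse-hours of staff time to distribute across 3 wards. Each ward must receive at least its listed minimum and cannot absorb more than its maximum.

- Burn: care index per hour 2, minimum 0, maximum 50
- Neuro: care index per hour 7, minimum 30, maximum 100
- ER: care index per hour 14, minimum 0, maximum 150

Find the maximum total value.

Meeting every minimum uses 0+30+0 = 30 nurse-hours, leaving 170.
Order the wards by care index per hour: ER 14 > Neuro 7 > Burn 2.
ER: +150 to 150 (cap) → 20 left.
Neuro: +20 (room for 70) → 50. Pool exhausted.
Total = 7×50 + 14×150 = 2450.

2450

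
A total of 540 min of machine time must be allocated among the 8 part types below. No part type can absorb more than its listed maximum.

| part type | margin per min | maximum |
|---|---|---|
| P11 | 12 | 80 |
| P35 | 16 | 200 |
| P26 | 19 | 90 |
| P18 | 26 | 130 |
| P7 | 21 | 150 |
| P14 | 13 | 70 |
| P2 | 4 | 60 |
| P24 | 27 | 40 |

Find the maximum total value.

11400

Order the part types by margin per min: P24 27 > P18 26 > P7 21 > P26 19 > P35 16 > P14 13 > P11 12 > P2 4.
P24: +40 to 40 (cap) ; 500 left.
Give P18 130 to hit its cap of 130 ; 370 left.
Give P7 150 to hit its cap of 150 ; 220 left.
Give P26 90 to hit its cap of 90 ; 130 left.
Only 130 left; P35 takes them to reach 130.
Total = 16×130 + 19×90 + 26×130 + 21×150 + 27×40 = 11400.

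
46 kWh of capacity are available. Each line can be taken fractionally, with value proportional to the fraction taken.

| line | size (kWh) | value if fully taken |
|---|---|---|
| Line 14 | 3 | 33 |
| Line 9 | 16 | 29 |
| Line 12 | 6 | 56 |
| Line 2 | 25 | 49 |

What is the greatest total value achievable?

159.75

Sort by value density: Line 14 33/3≈11, Line 12 56/6≈9.33, Line 2 49/25≈1.96, Line 9 29/16≈1.81.
Line 14: take in full, 3 kWh for value 33 → 43 left.
Line 12: take in full, 6 kWh for value 56 → 37 left.
All 25 kWh of Line 2 fit (value 49) → 12 remain.
Fill the last 12 kWh with part of Line 9: 12/16 of it earns 21.75.
Total value = 159.75.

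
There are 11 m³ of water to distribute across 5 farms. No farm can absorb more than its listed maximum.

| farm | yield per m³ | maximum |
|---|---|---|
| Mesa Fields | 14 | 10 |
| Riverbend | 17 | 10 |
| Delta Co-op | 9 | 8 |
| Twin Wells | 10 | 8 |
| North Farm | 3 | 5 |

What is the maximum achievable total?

Rank by yield per m³: Riverbend 17 > Mesa Fields 14 > Twin Wells 10 > Delta Co-op 9 > North Farm 3.
Give Riverbend 10 to hit its cap of 10 — 1 left.
Mesa Fields: +1 (room for 10) → 1. Pool exhausted.
Total = 14×1 + 17×10 = 184.

184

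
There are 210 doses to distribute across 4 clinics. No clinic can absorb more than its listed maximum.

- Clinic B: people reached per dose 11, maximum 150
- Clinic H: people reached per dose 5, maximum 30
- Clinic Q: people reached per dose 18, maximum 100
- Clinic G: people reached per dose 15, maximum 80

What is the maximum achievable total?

Rank by people reached per dose: Clinic Q 18 > Clinic G 15 > Clinic B 11 > Clinic H 5.
Give Clinic Q 100 to hit its cap of 100 → 110 left.
Clinic G takes 80 to reach its cap of 80 → 30 left.
Only 30 left; Clinic B takes them to reach 30.
Total = 11×30 + 18×100 + 15×80 = 3330.

3330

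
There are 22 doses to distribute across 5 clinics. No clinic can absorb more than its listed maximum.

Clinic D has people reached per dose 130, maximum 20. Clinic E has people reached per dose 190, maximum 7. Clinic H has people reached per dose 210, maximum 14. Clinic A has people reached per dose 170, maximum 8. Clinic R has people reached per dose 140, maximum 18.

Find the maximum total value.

Rank by people reached per dose: Clinic H 210 > Clinic E 190 > Clinic A 170 > Clinic R 140 > Clinic D 130.
Give Clinic H 14 to hit its cap of 14 → 8 left.
Give Clinic E 7 to hit its cap of 7 → 1 left.
Only 1 left; Clinic A takes them to reach 1.
Total = 190×7 + 210×14 + 170×1 = 4440.

4440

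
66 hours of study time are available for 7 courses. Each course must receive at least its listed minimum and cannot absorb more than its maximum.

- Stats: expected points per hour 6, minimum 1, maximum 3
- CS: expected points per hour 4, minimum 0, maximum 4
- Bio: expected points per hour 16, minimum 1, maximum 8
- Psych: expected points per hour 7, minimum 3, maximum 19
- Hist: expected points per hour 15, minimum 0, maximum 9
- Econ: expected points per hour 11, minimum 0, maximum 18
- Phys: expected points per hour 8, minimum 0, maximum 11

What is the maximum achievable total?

688

Meeting every minimum uses 1+0+1+3+0+0+0 = 5 hours, leaving 61.
Order the courses by expected points per hour: Bio 16 > Hist 15 > Econ 11 > Phys 8 > Psych 7 > Stats 6 > CS 4.
Bio: +7 to 8 (cap) ; 54 left.
Give Hist 9 more to hit its cap of 9 ; 45 left.
Econ takes 18 more to reach its cap of 18 ; 27 left.
Give Phys 11 more to hit its cap of 11 ; 16 left.
Psych takes 16 more to reach its cap of 19 ; 0 left.
Total = 6×1 + 16×8 + 7×19 + 15×9 + 11×18 + 8×11 = 688.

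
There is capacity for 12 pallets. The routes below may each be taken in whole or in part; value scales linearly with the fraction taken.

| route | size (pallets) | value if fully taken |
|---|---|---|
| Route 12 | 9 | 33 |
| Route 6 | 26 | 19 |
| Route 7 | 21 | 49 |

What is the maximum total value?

40

Sort by value density: Route 12 33/9≈3.67, Route 7 49/21≈2.33, Route 6 19/26≈0.731.
All 9 pallets of Route 12 fit (value 33) — 3 remain.
Fill the last 3 pallets with part of Route 7: 3/21 of it earns 7.
Total value = 40.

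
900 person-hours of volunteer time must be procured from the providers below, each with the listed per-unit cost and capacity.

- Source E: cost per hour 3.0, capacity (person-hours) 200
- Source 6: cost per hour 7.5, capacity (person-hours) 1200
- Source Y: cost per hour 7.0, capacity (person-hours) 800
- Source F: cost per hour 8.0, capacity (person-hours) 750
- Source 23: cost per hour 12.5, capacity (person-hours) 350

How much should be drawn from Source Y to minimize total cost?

700

Cheapest first:
Take 200 from Source E at 3.0 → need 700 more.
Take 700 from Source Y at 7.0 to finish.
Source 6, Source F, Source 23: unused.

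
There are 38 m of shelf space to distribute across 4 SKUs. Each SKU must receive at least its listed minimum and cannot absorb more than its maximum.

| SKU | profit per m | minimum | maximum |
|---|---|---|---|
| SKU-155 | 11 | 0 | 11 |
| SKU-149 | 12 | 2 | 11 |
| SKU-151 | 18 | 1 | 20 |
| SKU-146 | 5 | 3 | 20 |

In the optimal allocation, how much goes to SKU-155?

4

Meeting every minimum uses 0+2+1+3 = 6 m, leaving 32.
Rank by profit per m: SKU-151 18 > SKU-149 12 > SKU-155 11 > SKU-146 5.
Give SKU-151 19 more to hit its cap of 20 — 13 left.
SKU-149: +9 to 11 (cap) — 4 left.
SKU-155: +4 (room for 11) → 4. Pool exhausted.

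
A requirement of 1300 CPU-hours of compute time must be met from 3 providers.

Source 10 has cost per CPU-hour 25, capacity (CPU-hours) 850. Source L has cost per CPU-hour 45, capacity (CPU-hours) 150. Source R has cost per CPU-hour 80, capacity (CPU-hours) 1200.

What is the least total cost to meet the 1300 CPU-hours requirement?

Cheapest first:
Source 10 at 25: take all 850 CPU-hours — 450 still needed.
Source L at 45: take all 150 CPU-hours — 300 still needed.
Source R at 80: take 300 of its 1200 — requirement met.
Cost = 850×25 + 150×45 + 300×80 = 52000.

52000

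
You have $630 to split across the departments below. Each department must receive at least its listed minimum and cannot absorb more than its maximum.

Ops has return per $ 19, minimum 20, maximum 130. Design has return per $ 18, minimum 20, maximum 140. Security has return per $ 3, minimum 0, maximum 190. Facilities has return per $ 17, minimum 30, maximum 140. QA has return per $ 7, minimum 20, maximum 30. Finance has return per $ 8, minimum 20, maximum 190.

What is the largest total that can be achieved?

Meeting every minimum uses 20+20+0+30+20+20 = 110 $, leaving 520.
Rank by return per $: Ops 19 > Design 18 > Facilities 17 > Finance 8 > QA 7 > Security 3.
Ops: +110 to 130 (cap) → 410 left.
Give Design 120 more to hit its cap of 140 → 290 left.
Facilities takes 110 more to reach its cap of 140 → 180 left.
Finance: +170 to 190 (cap) → 10 left.
Give QA 10 more to hit its cap of 30 → 0 left.
Total = 19×130 + 18×140 + 17×140 + 7×30 + 8×190 = 9100.

9100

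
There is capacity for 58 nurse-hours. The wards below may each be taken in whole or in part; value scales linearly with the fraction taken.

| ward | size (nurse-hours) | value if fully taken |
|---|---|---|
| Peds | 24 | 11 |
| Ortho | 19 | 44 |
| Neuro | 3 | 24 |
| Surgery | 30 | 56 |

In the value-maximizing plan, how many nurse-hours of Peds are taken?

6

Best value per unit of size first: Neuro 24/3≈8, Ortho 44/19≈2.32, Surgery 56/30≈1.87, Peds 11/24≈0.458.
All 3 nurse-hours of Neuro fit (value 24) ; 55 remain.
Ortho: take in full, 19 nurse-hours for value 44 ; 36 left.
Surgery: take in full, 30 nurse-hours for value 56 ; 6 left.
6 nurse-hours left: a 6/24 share of Peds gives 11×6/24 = 2.75.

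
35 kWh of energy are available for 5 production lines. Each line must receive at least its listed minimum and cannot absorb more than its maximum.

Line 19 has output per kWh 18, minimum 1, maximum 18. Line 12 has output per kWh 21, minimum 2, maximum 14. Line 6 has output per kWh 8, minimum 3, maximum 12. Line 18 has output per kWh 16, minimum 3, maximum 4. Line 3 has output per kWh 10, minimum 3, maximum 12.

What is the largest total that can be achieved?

Meeting every minimum uses 1+2+3+3+3 = 12 kWh, leaving 23.
Rank by output per kWh: Line 12 21 > Line 19 18 > Line 18 16 > Line 3 10 > Line 6 8.
Line 12 takes 12 more to reach its cap of 14 ; 11 left.
Only 11 left; Line 19 takes them to reach 12.
Total = 18×12 + 21×14 + 8×3 + 16×3 + 10×3 = 612.

612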